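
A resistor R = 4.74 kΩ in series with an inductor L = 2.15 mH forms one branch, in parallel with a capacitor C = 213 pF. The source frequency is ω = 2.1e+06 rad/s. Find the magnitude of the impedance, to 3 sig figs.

2780 Ω

X_L = ωL = 4520 Ω
X_C = 1/(ωC) = 2240 Ω
Branch 1 (R+jX_L): Z₁ = 4740 + j4520 Ω, |Z₁| = 6550 Ω
Branch 2 (−jX_C): Z₂ = −j2240 Ω
Parallel: Z = Z₁Z₂/(Z₁+Z₂), |Z| = 2780 Ω, ∠Z = -72.1°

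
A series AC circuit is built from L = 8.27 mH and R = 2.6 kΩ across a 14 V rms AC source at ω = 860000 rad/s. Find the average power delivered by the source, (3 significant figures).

8.89 mW

X_L = ωL = 7110 Ω
Z = 2600 + j7110 Ω
|Z| = √(2600² + 7110²) = 7570 Ω
∠Z = arctan(7110/2600) = 69.9°
I = V/|Z| = 1.85 mA
P = VI cos φ = 14 × 0.00185 × cos(69.9°) = 8.89 mW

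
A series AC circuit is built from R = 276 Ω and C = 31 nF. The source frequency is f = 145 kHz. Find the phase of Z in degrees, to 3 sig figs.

-7.31°

ω = 2πf = 911100 rad/s
X_C = 1/(ωC) = 35.4 Ω
Z = 276 − j35.4 Ω
|Z| = √(276² + 35.4²) = 278 Ω
∠Z = arctan(-35.4/276) = -7.31°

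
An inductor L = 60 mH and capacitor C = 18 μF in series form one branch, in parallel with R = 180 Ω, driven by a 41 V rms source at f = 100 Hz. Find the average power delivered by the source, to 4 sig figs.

9.339 W

ω = 2πf = 628.3 rad/s
X_L = ωL = 37.70 Ω
X_C = 1/(ωC) = 88.42 Ω
Branch 1: Z₁ = R = 180.0 Ω
Branch 2 (series LC): Z₂ = j(X_L − X_C) = −j50.72 Ω
Parallel: Z = Z₁Z₂/(Z₁+Z₂), |Z| = 48.82 Ω, ∠Z = -74.26°
I = V/|Z| = 839.8 mA
P = VI cos φ = 41 × 0.8398 × cos(-74.26°) = 9.339 W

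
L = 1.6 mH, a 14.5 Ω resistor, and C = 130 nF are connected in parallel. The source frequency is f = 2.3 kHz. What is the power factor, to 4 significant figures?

ω = 2πf = 14450 rad/s
X_L = ωL = 23.12 Ω
X_C = 1/(ωC) = 532.3 Ω
Parallel: admittances add. Y = 1/R + 1/(jωL) + jωC
Y = (0.06897 − j0.04137) S
|Y| = 0.08042 S → |Z| = 1/|Y| = 12.43 Ω, ∠Z = −∠Y = 30.96°
cos φ = cos(30.96°) = 0.8575

0.8575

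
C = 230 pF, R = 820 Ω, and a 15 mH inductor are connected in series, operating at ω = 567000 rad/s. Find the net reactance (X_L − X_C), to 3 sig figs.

X_L = ωL = 8500 Ω
X_C = 1/(ωC) = 7670 Ω
X = 8500 − 7670 = 837 Ω

837 Ω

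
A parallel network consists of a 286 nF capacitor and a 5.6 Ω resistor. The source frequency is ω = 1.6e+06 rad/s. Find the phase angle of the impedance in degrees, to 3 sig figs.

X_C = 1/(ωC) = 2.19 Ω
Parallel: admittances add. Y = 1/R + jωC
Y = (0.179 + j0.458) S
|Y| = 0.491 S → |Z| = 1/|Y| = 2.04 Ω, ∠Z = −∠Y = -68.7°

-68.7°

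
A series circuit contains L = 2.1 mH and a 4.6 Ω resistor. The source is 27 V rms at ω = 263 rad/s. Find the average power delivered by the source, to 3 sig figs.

156 W

X_L = ωL = 0.552 Ω
Z = 4.60 + j0.552 Ω
|Z| = √(4.60² + 0.552²) = 4.63 Ω
∠Z = arctan(0.552/4.60) = 6.85°
I = V/|Z| = 5.83 A
P = VI cos φ = 27 × 5.83 × cos(6.85°) = 156 W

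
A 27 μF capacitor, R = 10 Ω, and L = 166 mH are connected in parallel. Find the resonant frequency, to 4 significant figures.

75.18 Hz

ω₀ = 1/√(LC) = 1/√(0.166 × 2.7e-05) = 472.4 rad/s
f₀ = ω₀/(2π) = 75.18 Hz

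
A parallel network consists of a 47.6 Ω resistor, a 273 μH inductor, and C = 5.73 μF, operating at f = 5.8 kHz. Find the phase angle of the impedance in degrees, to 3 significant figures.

ω = 2πf = 36440 rad/s
X_L = ωL = 9.95 Ω
X_C = 1/(ωC) = 4.79 Ω
Parallel: admittances add. Y = 1/R + 1/(jωL) + jωC
Y = (0.0210 + j0.108) S
|Y| = 0.110 S → |Z| = 1/|Y| = 9.06 Ω, ∠Z = −∠Y = -79.0°

-79.0°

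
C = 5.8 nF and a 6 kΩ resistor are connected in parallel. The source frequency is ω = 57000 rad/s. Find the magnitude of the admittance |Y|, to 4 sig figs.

X_C = 1/(ωC) = 3025 Ω
Parallel: admittances add. Y = 1/R + jωC
Y = (0.0001667 + j0.0003306) S
|Y| = 0.0003702 S → |Z| = 1/|Y| = 2701 Ω, ∠Z = −∠Y = -63.25°

370.2 μS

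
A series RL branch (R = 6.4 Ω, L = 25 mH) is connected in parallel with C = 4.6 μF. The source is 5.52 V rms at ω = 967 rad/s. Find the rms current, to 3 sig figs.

X_L = ωL = 24.2 Ω
X_C = 1/(ωC) = 225 Ω
Branch 1 (R+jX_L): Z₁ = 6.40 + j24.2 Ω, |Z₁| = 25.0 Ω
Branch 2 (−jX_C): Z₂ = −j225 Ω
Parallel: Z = Z₁Z₂/(Z₁+Z₂), |Z| = 28.0 Ω, ∠Z = 73.3°
I = V/|Z| = 5.52/28.0 = 197 mA

197 mA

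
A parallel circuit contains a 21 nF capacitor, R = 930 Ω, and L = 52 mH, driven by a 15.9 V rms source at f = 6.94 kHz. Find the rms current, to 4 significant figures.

ω = 2πf = 43610 rad/s
X_L = ωL = 2267 Ω
X_C = 1/(ωC) = 1092 Ω
Parallel: admittances add. Y = 1/R + 1/(jωL) + jωC
Y = (0.001075 + j0.0004747) S
|Y| = 0.001175 S → |Z| = 1/|Y| = 850.8 Ω, ∠Z = −∠Y = -23.82°
I = V/|Z| = 15.9/850.8 = 18.69 mA

18.69 mA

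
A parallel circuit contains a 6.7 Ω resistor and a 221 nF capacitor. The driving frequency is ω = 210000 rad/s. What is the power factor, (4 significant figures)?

0.9549

X_C = 1/(ωC) = 21.55 Ω
Parallel: admittances add. Y = 1/R + jωC
Y = (0.1493 + j0.04641) S
|Y| = 0.1563 S → |Z| = 1/|Y| = 6.398 Ω, ∠Z = −∠Y = -17.27°
cos φ = cos(-17.27°) = 0.9549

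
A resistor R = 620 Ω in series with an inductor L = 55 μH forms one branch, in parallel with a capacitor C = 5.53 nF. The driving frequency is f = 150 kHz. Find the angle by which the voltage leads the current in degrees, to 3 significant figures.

-72.5°

ω = 2πf = 942500 rad/s
X_L = ωL = 51.8 Ω
X_C = 1/(ωC) = 192 Ω
Branch 1 (R+jX_L): Z₁ = 620 + j51.8 Ω, |Z₁| = 622 Ω
Branch 2 (−jX_C): Z₂ = −j192 Ω
Parallel: Z = Z₁Z₂/(Z₁+Z₂), |Z| = 188 Ω, ∠Z = -72.5°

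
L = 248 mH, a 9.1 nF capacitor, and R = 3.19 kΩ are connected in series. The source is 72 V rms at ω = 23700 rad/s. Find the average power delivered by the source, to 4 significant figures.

X_L = ωL = 5878 Ω
X_C = 1/(ωC) = 4637 Ω
Net reactance X = X_L − X_C = 1241 Ω
Z = 3190 + j1241 Ω
|Z| = √(3190² + 1241²) = 3423 Ω
∠Z = arctan(1241/3190) = 21.26°
I = V/|Z| = 21.04 mA
P = VI cos φ = 72 × 0.02104 × cos(21.26°) = 1.411 W

1.411 W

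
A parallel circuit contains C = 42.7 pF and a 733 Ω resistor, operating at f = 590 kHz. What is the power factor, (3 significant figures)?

0.993

ω = 2πf = 3.707e+06 rad/s
X_C = 1/(ωC) = 6320 Ω
Parallel: admittances add. Y = 1/R + jωC
Y = (0.00136 + j0.000158) S
|Y| = 0.00137 S → |Z| = 1/|Y| = 728 Ω, ∠Z = −∠Y = -6.62°
cos φ = cos(-6.62°) = 0.993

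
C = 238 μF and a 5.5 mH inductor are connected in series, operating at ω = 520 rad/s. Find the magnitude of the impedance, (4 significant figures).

5.220 Ω

X_L = ωL = 2.860 Ω
X_C = 1/(ωC) = 8.080 Ω
Net reactance X = X_L − X_C = -5.220 Ω
Z = − j5.220 Ω
|Z| = √(0² + 5.220²) = 5.220 Ω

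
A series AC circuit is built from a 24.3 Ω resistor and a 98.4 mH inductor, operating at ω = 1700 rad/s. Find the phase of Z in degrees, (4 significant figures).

X_L = ωL = 167.3 Ω
Z = 24.30 + j167.3 Ω
|Z| = √(24.30² + 167.3²) = 169.0 Ω
∠Z = arctan(167.3/24.30) = 81.73°

81.73°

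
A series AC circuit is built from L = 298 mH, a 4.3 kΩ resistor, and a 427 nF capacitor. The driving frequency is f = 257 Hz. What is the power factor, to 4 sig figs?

ω = 2πf = 1615 rad/s
X_L = ωL = 481.2 Ω
X_C = 1/(ωC) = 1450 Ω
Net reactance X = X_L − X_C = -969.1 Ω
Z = 4300 − j969.1 Ω
|Z| = √(4300² + 969.1²) = 4408 Ω
∠Z = arctan(-969.1/4300) = -12.70°
cos φ = cos(-12.70°) = 0.9755

0.9755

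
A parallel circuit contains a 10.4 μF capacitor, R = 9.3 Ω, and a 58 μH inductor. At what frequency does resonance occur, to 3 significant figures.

ω₀ = 1/√(LC) = 1/√(5.8e-05 × 1.04e-05) = 40720 rad/s
f₀ = ω₀/(2π) = 6.48 kHz

6.48 kHz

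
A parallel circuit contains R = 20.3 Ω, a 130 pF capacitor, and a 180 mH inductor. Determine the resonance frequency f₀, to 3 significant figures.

ω₀ = 1/√(LC) = 1/√(0.18 × 1.3e-10) = 206700 rad/s
f₀ = ω₀/(2π) = 32.9 kHz

32.9 kHz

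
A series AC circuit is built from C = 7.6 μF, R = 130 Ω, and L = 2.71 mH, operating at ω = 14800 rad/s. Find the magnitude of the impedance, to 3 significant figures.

X_L = ωL = 40.1 Ω
X_C = 1/(ωC) = 8.89 Ω
Net reactance X = X_L − X_C = 31.2 Ω
Z = 130 + j31.2 Ω
|Z| = √(130² + 31.2²) = 134 Ω

134 Ω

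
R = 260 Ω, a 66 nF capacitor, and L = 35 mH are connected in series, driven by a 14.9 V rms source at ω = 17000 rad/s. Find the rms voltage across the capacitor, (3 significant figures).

33.7 V

X_L = ωL = 595 Ω
X_C = 1/(ωC) = 891 Ω
Net reactance X = X_L − X_C = -296 Ω
Z = 260 − j296 Ω
|Z| = √(260² + 296²) = 394 Ω
I = V/|Z| = 37.8 mA
V_C = I·|Z_C| = 0.0378 × 891 = 33.7 V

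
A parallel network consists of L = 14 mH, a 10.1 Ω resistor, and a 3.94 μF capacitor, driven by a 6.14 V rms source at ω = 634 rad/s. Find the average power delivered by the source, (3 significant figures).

X_L = ωL = 8.88 Ω
X_C = 1/(ωC) = 400 Ω
Parallel: admittances add. Y = 1/R + 1/(jωL) + jωC
Y = (0.0990 − j0.110) S
|Y| = 0.148 S → |Z| = 1/|Y| = 6.75 Ω, ∠Z = −∠Y = 48.1°
I = V/|Z| = 909 mA
P = VI cos φ = 6.14 × 0.909 × cos(48.1°) = 3.73 W

3.73 W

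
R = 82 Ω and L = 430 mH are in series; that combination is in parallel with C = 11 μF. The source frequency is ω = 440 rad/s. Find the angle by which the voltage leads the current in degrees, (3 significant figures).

X_L = ωL = 189 Ω
X_C = 1/(ωC) = 207 Ω
Branch 1 (R+jX_L): Z₁ = 82.0 + j189 Ω, |Z₁| = 206 Ω
Branch 2 (−jX_C): Z₂ = −j207 Ω
Parallel: Z = Z₁Z₂/(Z₁+Z₂), |Z| = 508 Ω, ∠Z = -11.4°

-11.4°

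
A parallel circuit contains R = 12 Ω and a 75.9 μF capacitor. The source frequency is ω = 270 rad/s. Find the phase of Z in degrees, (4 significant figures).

X_C = 1/(ωC) = 48.80 Ω
Parallel: admittances add. Y = 1/R + jωC
Y = (0.08333 + j0.02049) S
|Y| = 0.08582 S → |Z| = 1/|Y| = 11.65 Ω, ∠Z = −∠Y = -13.82°

-13.82°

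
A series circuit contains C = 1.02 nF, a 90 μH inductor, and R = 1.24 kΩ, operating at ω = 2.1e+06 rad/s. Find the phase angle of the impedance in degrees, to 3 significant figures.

-12.6°

X_L = ωL = 189 Ω
X_C = 1/(ωC) = 467 Ω
Net reactance X = X_L − X_C = -278 Ω
Z = 1240 − j278 Ω
|Z| = √(1240² + 278²) = 1270 Ω
∠Z = arctan(-278/1240) = -12.6°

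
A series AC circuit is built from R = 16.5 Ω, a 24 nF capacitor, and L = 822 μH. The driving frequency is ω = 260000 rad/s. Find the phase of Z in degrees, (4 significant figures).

X_L = ωL = 213.7 Ω
X_C = 1/(ωC) = 160.3 Ω
Net reactance X = X_L − X_C = 53.46 Ω
Z = 16.50 + j53.46 Ω
|Z| = √(16.50² + 53.46²) = 55.95 Ω
∠Z = arctan(53.46/16.50) = 72.85°

72.85°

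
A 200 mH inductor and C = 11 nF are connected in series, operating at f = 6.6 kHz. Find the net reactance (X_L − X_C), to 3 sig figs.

ω = 2πf = 41470 rad/s
X_L = ωL = 8290 Ω
X_C = 1/(ωC) = 2190 Ω
X = 8290 − 2190 = 6100 Ω

6100 Ω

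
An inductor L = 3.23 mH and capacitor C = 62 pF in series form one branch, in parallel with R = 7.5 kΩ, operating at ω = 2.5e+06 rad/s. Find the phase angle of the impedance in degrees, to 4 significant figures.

77.79°

X_L = ωL = 8075 Ω
X_C = 1/(ωC) = 6452 Ω
Branch 1: Z₁ = R = 7500 Ω
Branch 2 (series LC): Z₂ = j(X_L − X_C) = j1623 Ω
Parallel: Z = Z₁Z₂/(Z₁+Z₂), |Z| = 1587 Ω, ∠Z = 77.79°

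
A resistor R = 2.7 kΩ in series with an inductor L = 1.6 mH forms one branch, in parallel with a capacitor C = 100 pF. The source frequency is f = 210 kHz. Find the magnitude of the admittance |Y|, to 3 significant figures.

ω = 2πf = 1.319e+06 rad/s
X_L = ωL = 2110 Ω
X_C = 1/(ωC) = 7580 Ω
Branch 1 (R+jX_L): Z₁ = 2700 + j2110 Ω, |Z₁| = 3430 Ω
Branch 2 (−jX_C): Z₂ = −j7580 Ω
Parallel: Z = Z₁Z₂/(Z₁+Z₂), |Z| = 4260 Ω, ∠Z = 11.7°
|Y| = 1/|Z| = 235 μS

235 μS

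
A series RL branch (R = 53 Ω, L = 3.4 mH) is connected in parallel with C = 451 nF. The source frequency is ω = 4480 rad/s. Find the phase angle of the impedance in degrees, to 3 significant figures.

X_L = ωL = 15.2 Ω
X_C = 1/(ωC) = 495 Ω
Branch 1 (R+jX_L): Z₁ = 53.0 + j15.2 Ω, |Z₁| = 55.1 Ω
Branch 2 (−jX_C): Z₂ = −j495 Ω
Parallel: Z = Z₁Z₂/(Z₁+Z₂), |Z| = 56.6 Ω, ∠Z = 9.73°

9.73°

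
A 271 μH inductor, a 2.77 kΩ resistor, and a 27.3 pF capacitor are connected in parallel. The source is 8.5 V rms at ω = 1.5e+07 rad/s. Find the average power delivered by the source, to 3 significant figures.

X_L = ωL = 4060 Ω
X_C = 1/(ωC) = 2440 Ω
Parallel: admittances add. Y = 1/R + 1/(jωL) + jωC
Y = (0.000361 + j0.000163) S
|Y| = 0.000396 S → |Z| = 1/|Y| = 2520 Ω, ∠Z = −∠Y = -24.4°
I = V/|Z| = 3.37 mA
P = VI cos φ = 8.5 × 0.00337 × cos(-24.4°) = 26.1 mW

26.1 mW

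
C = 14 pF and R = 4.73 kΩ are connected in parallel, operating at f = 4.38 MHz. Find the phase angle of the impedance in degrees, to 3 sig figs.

ω = 2πf = 2.752e+07 rad/s
X_C = 1/(ωC) = 2600 Ω
Parallel: admittances add. Y = 1/R + jωC
Y = (0.000211 + j0.000385) S
|Y| = 0.000439 S → |Z| = 1/|Y| = 2280 Ω, ∠Z = −∠Y = -61.2°

-61.2°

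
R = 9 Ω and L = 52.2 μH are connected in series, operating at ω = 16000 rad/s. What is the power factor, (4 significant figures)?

0.9957

X_L = ωL = 0.8352 Ω
Z = 9.000 + j0.8352 Ω
|Z| = √(9.000² + 0.8352²) = 9.039 Ω
∠Z = arctan(0.8352/9.000) = 5.302°
cos φ = cos(5.302°) = 0.9957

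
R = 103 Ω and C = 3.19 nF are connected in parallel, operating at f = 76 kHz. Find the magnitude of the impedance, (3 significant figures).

102 Ω

ω = 2πf = 477500 rad/s
X_C = 1/(ωC) = 656 Ω
Parallel: admittances add. Y = 1/R + jωC
Y = (0.00971 + j0.00152) S
|Y| = 0.00983 S → |Z| = 1/|Y| = 102 Ω, ∠Z = −∠Y = -8.92°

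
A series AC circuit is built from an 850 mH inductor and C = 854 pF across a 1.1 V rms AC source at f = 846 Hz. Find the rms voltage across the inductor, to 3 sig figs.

0.0230 V

ω = 2πf = 5316 rad/s
X_L = ωL = 4520 Ω
X_C = 1/(ωC) = 220000 Ω
Net reactance X = X_L − X_C = -216000 Ω
Z = − j216000 Ω
|Z| = √(0² + 216000²) = 216000 Ω
I = V/|Z| = 5.10 μA
V_L = I·|Z_L| = 5.1e-06 × 4520 = 0.0230 V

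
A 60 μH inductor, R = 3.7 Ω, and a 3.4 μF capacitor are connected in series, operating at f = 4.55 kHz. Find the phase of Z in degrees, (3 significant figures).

ω = 2πf = 28590 rad/s
X_L = ωL = 1.72 Ω
X_C = 1/(ωC) = 10.3 Ω
Net reactance X = X_L − X_C = -8.57 Ω
Z = 3.70 − j8.57 Ω
|Z| = √(3.70² + 8.57²) = 9.34 Ω
∠Z = arctan(-8.57/3.70) = -66.7°

-66.7°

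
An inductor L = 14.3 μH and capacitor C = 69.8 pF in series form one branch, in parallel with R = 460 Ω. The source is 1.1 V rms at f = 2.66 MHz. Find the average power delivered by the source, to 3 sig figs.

2.63 mW

ω = 2πf = 1.671e+07 rad/s
X_L = ωL = 239 Ω
X_C = 1/(ωC) = 857 Ω
Branch 1: Z₁ = R = 460 Ω
Branch 2 (series LC): Z₂ = j(X_L − X_C) = −j618 Ω
Parallel: Z = Z₁Z₂/(Z₁+Z₂), |Z| = 369 Ω, ∠Z = -36.7°
I = V/|Z| = 2.98 mA
P = VI cos φ = 1.1 × 0.00298 × cos(-36.7°) = 2.63 mW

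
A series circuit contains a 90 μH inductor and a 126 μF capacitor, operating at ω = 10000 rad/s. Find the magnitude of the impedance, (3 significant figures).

0.106 Ω

X_L = ωL = 0.900 Ω
X_C = 1/(ωC) = 0.794 Ω
Net reactance X = X_L − X_C = 0.106 Ω
Z = j0.106 Ω
|Z| = √(0² + 0.106²) = 0.106 Ω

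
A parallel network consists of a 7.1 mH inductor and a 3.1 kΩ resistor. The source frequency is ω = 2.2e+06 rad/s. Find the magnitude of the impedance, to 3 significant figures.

X_L = ωL = 15600 Ω
Parallel: admittances add. Y = 1/R + 1/(jωL)
Y = (0.000323 − j6.4e-05) S
|Y| = 0.000329 S → |Z| = 1/|Y| = 3040 Ω, ∠Z = −∠Y = 11.2°

3040 Ω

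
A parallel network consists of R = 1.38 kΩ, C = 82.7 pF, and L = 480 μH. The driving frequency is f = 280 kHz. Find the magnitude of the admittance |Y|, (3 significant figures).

1.27 mS

ω = 2πf = 1.759e+06 rad/s
X_L = ωL = 844 Ω
X_C = 1/(ωC) = 6870 Ω
Parallel: admittances add. Y = 1/R + 1/(jωL) + jωC
Y = (0.000725 − j0.00104) S
|Y| = 0.00127 S → |Z| = 1/|Y| = 790 Ω, ∠Z = −∠Y = 55.1°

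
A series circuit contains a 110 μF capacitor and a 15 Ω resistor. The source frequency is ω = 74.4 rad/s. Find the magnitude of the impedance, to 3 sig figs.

123 Ω

X_C = 1/(ωC) = 122 Ω
Z = 15.0 − j122 Ω
|Z| = √(15.0² + 122²) = 123 Ω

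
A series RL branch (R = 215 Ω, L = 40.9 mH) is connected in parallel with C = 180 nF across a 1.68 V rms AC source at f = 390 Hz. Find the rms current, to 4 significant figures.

6.802 mA

ω = 2πf = 2450 rad/s
X_L = ωL = 100.2 Ω
X_C = 1/(ωC) = 2267 Ω
Branch 1 (R+jX_L): Z₁ = 215.0 + j100.2 Ω, |Z₁| = 237.2 Ω
Branch 2 (−jX_C): Z₂ = −j2267 Ω
Parallel: Z = Z₁Z₂/(Z₁+Z₂), |Z| = 247.0 Ω, ∠Z = 19.33°
I = V/|Z| = 1.68/247.0 = 6.802 mA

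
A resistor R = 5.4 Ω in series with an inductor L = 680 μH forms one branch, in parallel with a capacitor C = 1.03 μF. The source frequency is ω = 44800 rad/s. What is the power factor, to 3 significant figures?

X_L = ωL = 30.5 Ω
X_C = 1/(ωC) = 21.7 Ω
Branch 1 (R+jX_L): Z₁ = 5.40 + j30.5 Ω, |Z₁| = 30.9 Ω
Branch 2 (−jX_C): Z₂ = −j21.7 Ω
Parallel: Z = Z₁Z₂/(Z₁+Z₂), |Z| = 65.0 Ω, ∠Z = -68.5°
cos φ = cos(-68.5°) = 0.367

0.367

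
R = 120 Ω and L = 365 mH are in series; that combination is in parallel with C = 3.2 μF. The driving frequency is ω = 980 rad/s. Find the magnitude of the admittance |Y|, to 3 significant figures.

X_L = ωL = 358 Ω
X_C = 1/(ωC) = 319 Ω
Branch 1 (R+jX_L): Z₁ = 120 + j358 Ω, |Z₁| = 377 Ω
Branch 2 (−jX_C): Z₂ = −j319 Ω
Parallel: Z = Z₁Z₂/(Z₁+Z₂), |Z| = 954 Ω, ∠Z = -36.5°
|Y| = 1/|Z| = 1.05 mS

1.05 mS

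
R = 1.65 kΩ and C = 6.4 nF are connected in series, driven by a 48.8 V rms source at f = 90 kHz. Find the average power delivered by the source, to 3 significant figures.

ω = 2πf = 565500 rad/s
X_C = 1/(ωC) = 276 Ω
Z = 1650 − j276 Ω
|Z| = √(1650² + 276²) = 1670 Ω
∠Z = arctan(-276/1650) = -9.51°
I = V/|Z| = 29.2 mA
P = VI cos φ = 48.8 × 0.0292 × cos(-9.51°) = 1.40 W

1.40 W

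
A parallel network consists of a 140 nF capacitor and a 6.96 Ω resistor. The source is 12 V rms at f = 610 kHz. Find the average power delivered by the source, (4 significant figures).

20.69 W

ω = 2πf = 3.833e+06 rad/s
X_C = 1/(ωC) = 1.864 Ω
Parallel: admittances add. Y = 1/R + jωC
Y = (0.1437 + j0.5366) S
|Y| = 0.5555 S → |Z| = 1/|Y| = 1.800 Ω, ∠Z = −∠Y = -75.01°
I = V/|Z| = 6.666 A
P = VI cos φ = 12 × 6.666 × cos(-75.01°) = 20.69 W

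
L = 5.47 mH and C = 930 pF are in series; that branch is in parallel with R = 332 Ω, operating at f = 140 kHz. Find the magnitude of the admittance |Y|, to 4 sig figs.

3.025 mS

ω = 2πf = 879600 rad/s
X_L = ωL = 4812 Ω
X_C = 1/(ωC) = 1222 Ω
Branch 1: Z₁ = R = 332.0 Ω
Branch 2 (series LC): Z₂ = j(X_L − X_C) = j3589 Ω
Parallel: Z = Z₁Z₂/(Z₁+Z₂), |Z| = 330.6 Ω, ∠Z = 5.285°
|Y| = 1/|Z| = 3.025 mS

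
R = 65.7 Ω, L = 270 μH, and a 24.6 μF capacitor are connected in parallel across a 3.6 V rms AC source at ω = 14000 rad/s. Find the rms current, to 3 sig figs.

X_L = ωL = 3.78 Ω
X_C = 1/(ωC) = 2.90 Ω
Parallel: admittances add. Y = 1/R + 1/(jωL) + jωC
Y = (0.0152 + j0.0798) S
|Y| = 0.0813 S → |Z| = 1/|Y| = 12.3 Ω, ∠Z = −∠Y = -79.2°
I = V/|Z| = 3.6/12.3 = 293 mA

293 mA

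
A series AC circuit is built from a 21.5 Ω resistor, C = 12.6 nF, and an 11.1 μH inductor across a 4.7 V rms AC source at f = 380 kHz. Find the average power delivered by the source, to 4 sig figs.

ω = 2πf = 2.388e+06 rad/s
X_L = ωL = 26.50 Ω
X_C = 1/(ωC) = 33.24 Ω
Net reactance X = X_L − X_C = -6.738 Ω
Z = 21.50 − j6.738 Ω
|Z| = √(21.50² + 6.738²) = 22.53 Ω
∠Z = arctan(-6.738/21.50) = -17.40°
I = V/|Z| = 208.6 mA
P = VI cos φ = 4.7 × 0.2086 × cos(-17.40°) = 935.6 mW

935.6 mW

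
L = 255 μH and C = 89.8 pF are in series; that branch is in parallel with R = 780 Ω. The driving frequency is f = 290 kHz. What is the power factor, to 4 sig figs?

ω = 2πf = 1.822e+06 rad/s
X_L = ωL = 464.6 Ω
X_C = 1/(ωC) = 6111 Ω
Branch 1: Z₁ = R = 780.0 Ω
Branch 2 (series LC): Z₂ = j(X_L − X_C) = −j5647 Ω
Parallel: Z = Z₁Z₂/(Z₁+Z₂), |Z| = 772.7 Ω, ∠Z = -7.865°
cos φ = cos(-7.865°) = 0.9906

0.9906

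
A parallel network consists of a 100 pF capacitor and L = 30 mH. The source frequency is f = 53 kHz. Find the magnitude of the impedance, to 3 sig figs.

ω = 2πf = 333000 rad/s
X_L = ωL = 9990 Ω
X_C = 1/(ωC) = 30000 Ω
Parallel: admittances add. Y = 1/(jωL) + jωC
Y = (0 − j6.68e-05) S
|Y| = 6.68e-05 S → |Z| = 1/|Y| = 15000 Ω, ∠Z = −∠Y = 90.0°

15000 Ω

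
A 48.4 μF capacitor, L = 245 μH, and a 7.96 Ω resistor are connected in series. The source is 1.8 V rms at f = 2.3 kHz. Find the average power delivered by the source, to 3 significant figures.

ω = 2πf = 14450 rad/s
X_L = ωL = 3.54 Ω
X_C = 1/(ωC) = 1.43 Ω
Net reactance X = X_L − X_C = 2.11 Ω
Z = 7.96 + j2.11 Ω
|Z| = √(7.96² + 2.11²) = 8.24 Ω
∠Z = arctan(2.11/7.96) = 14.9°
I = V/|Z| = 219 mA
P = VI cos φ = 1.8 × 0.219 × cos(14.9°) = 380 mW

380 mW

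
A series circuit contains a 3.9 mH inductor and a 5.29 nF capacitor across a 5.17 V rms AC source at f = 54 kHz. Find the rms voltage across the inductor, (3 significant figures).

ω = 2πf = 339300 rad/s
X_L = ωL = 1320 Ω
X_C = 1/(ωC) = 557 Ω
Net reactance X = X_L − X_C = 766 Ω
Z = j766 Ω
|Z| = √(0² + 766²) = 766 Ω
I = V/|Z| = 6.75 mA
V_L = I·|Z_L| = 0.00675 × 1320 = 8.93 V

8.93 V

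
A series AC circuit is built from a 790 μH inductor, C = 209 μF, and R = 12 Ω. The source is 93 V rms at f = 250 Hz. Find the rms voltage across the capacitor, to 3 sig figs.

23.3 V

ω = 2πf = 1571 rad/s
X_L = ωL = 1.24 Ω
X_C = 1/(ωC) = 3.05 Ω
Net reactance X = X_L − X_C = -1.81 Ω
Z = 12.0 − j1.81 Ω
|Z| = √(12.0² + 1.81²) = 12.1 Ω
I = V/|Z| = 7.66 A
V_C = I·|Z_C| = 7.66 × 3.05 = 23.3 V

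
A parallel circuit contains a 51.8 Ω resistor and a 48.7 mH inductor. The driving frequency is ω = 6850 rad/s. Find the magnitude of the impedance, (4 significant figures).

51.19 Ω

X_L = ωL = 333.6 Ω
Parallel: admittances add. Y = 1/R + 1/(jωL)
Y = (0.01931 − j0.002998) S
|Y| = 0.01954 S → |Z| = 1/|Y| = 51.19 Ω, ∠Z = −∠Y = 8.826°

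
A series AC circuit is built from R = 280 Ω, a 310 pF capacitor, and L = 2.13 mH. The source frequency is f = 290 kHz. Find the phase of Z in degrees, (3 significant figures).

82.4°

ω = 2πf = 1.822e+06 rad/s
X_L = ωL = 3880 Ω
X_C = 1/(ωC) = 1770 Ω
Net reactance X = X_L − X_C = 2110 Ω
Z = 280 + j2110 Ω
|Z| = √(280² + 2110²) = 2130 Ω
∠Z = arctan(2110/280) = 82.4°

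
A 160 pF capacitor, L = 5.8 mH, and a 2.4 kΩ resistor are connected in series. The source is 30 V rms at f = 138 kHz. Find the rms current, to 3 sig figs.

ω = 2πf = 867100 rad/s
X_L = ωL = 5030 Ω
X_C = 1/(ωC) = 7210 Ω
Net reactance X = X_L − X_C = -2180 Ω
Z = 2400 − j2180 Ω
|Z| = √(2400² + 2180²) = 3240 Ω
I = V/|Z| = 30/3240 = 9.25 mA

9.25 mA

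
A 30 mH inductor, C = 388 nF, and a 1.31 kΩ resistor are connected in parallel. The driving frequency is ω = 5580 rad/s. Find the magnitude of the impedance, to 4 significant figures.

X_L = ωL = 167.4 Ω
X_C = 1/(ωC) = 461.9 Ω
Parallel: admittances add. Y = 1/R + 1/(jωL) + jωC
Y = (0.0007634 − j0.003809) S
|Y| = 0.003884 S → |Z| = 1/|Y| = 257.4 Ω, ∠Z = −∠Y = 78.67°

257.4 Ω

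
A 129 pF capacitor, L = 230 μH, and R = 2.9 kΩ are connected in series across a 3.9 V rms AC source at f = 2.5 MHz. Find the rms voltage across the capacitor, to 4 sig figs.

ω = 2πf = 1.571e+07 rad/s
X_L = ωL = 3613 Ω
X_C = 1/(ωC) = 493.5 Ω
Net reactance X = X_L − X_C = 3119 Ω
Z = 2900 + j3119 Ω
|Z| = √(2900² + 3119²) = 4259 Ω
I = V/|Z| = 915.7 μA
V_C = I·|Z_C| = 0.0009157 × 493.5 = 0.4519 V

0.4519 V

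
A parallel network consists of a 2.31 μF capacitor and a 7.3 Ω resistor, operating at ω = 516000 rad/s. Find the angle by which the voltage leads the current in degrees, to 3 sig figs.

X_C = 1/(ωC) = 0.839 Ω
Parallel: admittances add. Y = 1/R + jωC
Y = (0.137 + j1.19) S
|Y| = 1.20 S → |Z| = 1/|Y| = 0.833 Ω, ∠Z = −∠Y = -83.4°

-83.4°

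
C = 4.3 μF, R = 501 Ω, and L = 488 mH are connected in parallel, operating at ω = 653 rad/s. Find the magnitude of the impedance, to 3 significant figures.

494 Ω

X_L = ωL = 319 Ω
X_C = 1/(ωC) = 356 Ω
Parallel: admittances add. Y = 1/R + 1/(jωL) + jωC
Y = (0.00200 − j0.000330) S
|Y| = 0.00202 S → |Z| = 1/|Y| = 494 Ω, ∠Z = −∠Y = 9.39°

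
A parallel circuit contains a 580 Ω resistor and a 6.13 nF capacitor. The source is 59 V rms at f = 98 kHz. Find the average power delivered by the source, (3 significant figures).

ω = 2πf = 615800 rad/s
X_C = 1/(ωC) = 265 Ω
Parallel: admittances add. Y = 1/R + jωC
Y = (0.00172 + j0.00377) S
|Y| = 0.00415 S → |Z| = 1/|Y| = 241 Ω, ∠Z = −∠Y = -65.5°
I = V/|Z| = 245 mA
P = VI cos φ = 59 × 0.245 × cos(-65.5°) = 6.00 W

6.00 W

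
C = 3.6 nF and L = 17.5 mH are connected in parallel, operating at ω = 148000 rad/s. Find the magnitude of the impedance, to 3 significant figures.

X_L = ωL = 2590 Ω
X_C = 1/(ωC) = 1880 Ω
Parallel: admittances add. Y = 1/(jωL) + jωC
Y = (0 + j0.000147) S
|Y| = 0.000147 S → |Z| = 1/|Y| = 6820 Ω, ∠Z = −∠Y = -90.0°

6820 Ω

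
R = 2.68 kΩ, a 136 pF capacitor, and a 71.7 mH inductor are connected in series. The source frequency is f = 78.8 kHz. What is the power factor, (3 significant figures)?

0.129

ω = 2πf = 495100 rad/s
X_L = ωL = 35500 Ω
X_C = 1/(ωC) = 14900 Ω
Net reactance X = X_L − X_C = 20600 Ω
Z = 2680 + j20600 Ω
|Z| = √(2680² + 20600²) = 20800 Ω
∠Z = arctan(20600/2680) = 82.6°
cos φ = cos(82.6°) = 0.129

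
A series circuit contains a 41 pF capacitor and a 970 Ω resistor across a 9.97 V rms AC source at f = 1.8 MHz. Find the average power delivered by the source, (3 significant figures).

ω = 2πf = 1.131e+07 rad/s
X_C = 1/(ωC) = 2160 Ω
Z = 970 − j2160 Ω
|Z| = √(970² + 2160²) = 2360 Ω
∠Z = arctan(-2160/970) = -65.8°
I = V/|Z| = 4.22 mA
P = VI cos φ = 9.97 × 0.00422 × cos(-65.8°) = 17.2 mW

17.2 mW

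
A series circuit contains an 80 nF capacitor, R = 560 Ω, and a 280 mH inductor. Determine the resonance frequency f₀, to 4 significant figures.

1.063 kHz

ω₀ = 1/√(LC) = 1/√(0.28 × 8e-08) = 6682 rad/s
f₀ = ω₀/(2π) = 1.063 kHz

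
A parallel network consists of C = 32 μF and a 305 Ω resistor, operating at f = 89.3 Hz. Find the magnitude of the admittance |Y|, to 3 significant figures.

18.3 mS

ω = 2πf = 561.1 rad/s
X_C = 1/(ωC) = 55.7 Ω
Parallel: admittances add. Y = 1/R + jωC
Y = (0.00328 + j0.0180) S
|Y| = 0.0183 S → |Z| = 1/|Y| = 54.8 Ω, ∠Z = −∠Y = -79.7°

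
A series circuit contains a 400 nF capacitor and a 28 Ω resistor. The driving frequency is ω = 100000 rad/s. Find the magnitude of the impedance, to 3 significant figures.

X_C = 1/(ωC) = 25.0 Ω
Z = 28.0 − j25.0 Ω
|Z| = √(28.0² + 25.0²) = 37.5 Ω

37.5 Ω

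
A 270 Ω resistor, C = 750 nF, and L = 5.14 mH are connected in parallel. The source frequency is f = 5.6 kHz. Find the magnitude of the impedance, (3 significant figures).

ω = 2πf = 35190 rad/s
X_L = ωL = 181 Ω
X_C = 1/(ωC) = 37.9 Ω
Parallel: admittances add. Y = 1/R + 1/(jωL) + jωC
Y = (0.00370 + j0.0209) S
|Y| = 0.0212 S → |Z| = 1/|Y| = 47.2 Ω, ∠Z = −∠Y = -79.9°

47.2 Ω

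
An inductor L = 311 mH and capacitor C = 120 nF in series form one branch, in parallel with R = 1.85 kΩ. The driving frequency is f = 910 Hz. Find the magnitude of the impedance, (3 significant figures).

316 Ω

ω = 2πf = 5718 rad/s
X_L = ωL = 1780 Ω
X_C = 1/(ωC) = 1460 Ω
Branch 1: Z₁ = R = 1850 Ω
Branch 2 (series LC): Z₂ = j(X_L − X_C) = j321 Ω
Parallel: Z = Z₁Z₂/(Z₁+Z₂), |Z| = 316 Ω, ∠Z = 80.2°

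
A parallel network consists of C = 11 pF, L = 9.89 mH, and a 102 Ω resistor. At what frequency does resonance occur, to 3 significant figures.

483 kHz

ω₀ = 1/√(LC) = 1/√(0.00989 × 1.1e-11) = 3.032e+06 rad/s
f₀ = ω₀/(2π) = 483 kHz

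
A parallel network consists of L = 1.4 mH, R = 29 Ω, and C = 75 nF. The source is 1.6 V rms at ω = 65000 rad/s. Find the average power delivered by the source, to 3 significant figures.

88.3 mW

X_L = ωL = 91.0 Ω
X_C = 1/(ωC) = 205 Ω
Parallel: admittances add. Y = 1/R + 1/(jωL) + jωC
Y = (0.0345 − j0.00611) S
|Y| = 0.0350 S → |Z| = 1/|Y| = 28.6 Ω, ∠Z = −∠Y = 10.1°
I = V/|Z| = 56.0 mA
P = VI cos φ = 1.6 × 0.0560 × cos(10.1°) = 88.3 mW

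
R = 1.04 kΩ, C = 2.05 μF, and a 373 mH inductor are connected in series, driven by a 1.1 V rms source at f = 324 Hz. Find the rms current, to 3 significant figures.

ω = 2πf = 2036 rad/s
X_L = ωL = 759 Ω
X_C = 1/(ωC) = 240 Ω
Net reactance X = X_L − X_C = 520 Ω
Z = 1040 + j520 Ω
|Z| = √(1040² + 520²) = 1160 Ω
I = V/|Z| = 1.1/1160 = 946 μA

946 μA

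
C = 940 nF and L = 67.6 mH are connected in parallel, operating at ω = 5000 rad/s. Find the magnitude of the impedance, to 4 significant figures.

X_L = ωL = 338.0 Ω
X_C = 1/(ωC) = 212.8 Ω
Parallel: admittances add. Y = 1/(jωL) + jωC
Y = (0 + j0.001741) S
|Y| = 0.001741 S → |Z| = 1/|Y| = 574.2 Ω, ∠Z = −∠Y = -90.00°

574.2 Ω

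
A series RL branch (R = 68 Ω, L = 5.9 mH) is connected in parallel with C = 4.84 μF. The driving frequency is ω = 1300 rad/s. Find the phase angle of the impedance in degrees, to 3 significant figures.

-17.8°

X_L = ωL = 7.67 Ω
X_C = 1/(ωC) = 159 Ω
Branch 1 (R+jX_L): Z₁ = 68.0 + j7.67 Ω, |Z₁| = 68.4 Ω
Branch 2 (−jX_C): Z₂ = −j159 Ω
Parallel: Z = Z₁Z₂/(Z₁+Z₂), |Z| = 65.6 Ω, ∠Z = -17.8°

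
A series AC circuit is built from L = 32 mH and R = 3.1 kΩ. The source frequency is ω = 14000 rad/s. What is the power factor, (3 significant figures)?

0.990

X_L = ωL = 448 Ω
Z = 3100 + j448 Ω
|Z| = √(3100² + 448²) = 3130 Ω
∠Z = arctan(448/3100) = 8.22°
cos φ = cos(8.22°) = 0.990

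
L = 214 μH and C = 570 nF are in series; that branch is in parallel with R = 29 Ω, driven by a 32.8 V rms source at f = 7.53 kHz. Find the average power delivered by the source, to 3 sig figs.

ω = 2πf = 47310 rad/s
X_L = ωL = 10.1 Ω
X_C = 1/(ωC) = 37.1 Ω
Branch 1: Z₁ = R = 29.0 Ω
Branch 2 (series LC): Z₂ = j(X_L − X_C) = −j27.0 Ω
Parallel: Z = Z₁Z₂/(Z₁+Z₂), |Z| = 19.7 Ω, ∠Z = -47.1°
I = V/|Z| = 1.66 A
P = VI cos φ = 32.8 × 1.66 × cos(-47.1°) = 37.1 W

37.1 W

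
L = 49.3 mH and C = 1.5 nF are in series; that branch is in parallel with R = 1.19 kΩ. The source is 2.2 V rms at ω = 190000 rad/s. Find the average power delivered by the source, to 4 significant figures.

X_L = ωL = 9367 Ω
X_C = 1/(ωC) = 3509 Ω
Branch 1: Z₁ = R = 1190 Ω
Branch 2 (series LC): Z₂ = j(X_L − X_C) = j5858 Ω
Parallel: Z = Z₁Z₂/(Z₁+Z₂), |Z| = 1166 Ω, ∠Z = 11.48°
I = V/|Z| = 1.886 mA
P = VI cos φ = 2.2 × 0.001886 × cos(11.48°) = 4.067 mW

4.067 mW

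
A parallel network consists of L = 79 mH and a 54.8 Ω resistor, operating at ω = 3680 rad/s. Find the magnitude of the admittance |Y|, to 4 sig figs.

X_L = ωL = 290.7 Ω
Parallel: admittances add. Y = 1/R + 1/(jωL)
Y = (0.01825 − j0.003440) S
|Y| = 0.01857 S → |Z| = 1/|Y| = 53.85 Ω, ∠Z = −∠Y = 10.67°

18.57 mS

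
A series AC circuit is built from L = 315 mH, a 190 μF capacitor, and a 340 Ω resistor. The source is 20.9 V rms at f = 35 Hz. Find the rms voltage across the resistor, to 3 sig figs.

20.7 V

ω = 2πf = 219.9 rad/s
X_L = ωL = 69.3 Ω
X_C = 1/(ωC) = 23.9 Ω
Net reactance X = X_L − X_C = 45.3 Ω
Z = 340 + j45.3 Ω
|Z| = √(340² + 45.3²) = 343 Ω
I = V/|Z| = 60.9 mA
V_R = I·|Z_R| = 0.0609 × 340 = 20.7 V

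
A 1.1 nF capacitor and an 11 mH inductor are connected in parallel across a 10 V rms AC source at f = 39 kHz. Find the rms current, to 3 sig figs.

1.01 mA

ω = 2πf = 245000 rad/s
X_L = ωL = 2700 Ω
X_C = 1/(ωC) = 3710 Ω
Parallel: admittances add. Y = 1/(jωL) + jωC
Y = (0 − j0.000101) S
|Y| = 0.000101 S → |Z| = 1/|Y| = 9860 Ω, ∠Z = −∠Y = 90.0°
I = V/|Z| = 10/9860 = 1.01 mA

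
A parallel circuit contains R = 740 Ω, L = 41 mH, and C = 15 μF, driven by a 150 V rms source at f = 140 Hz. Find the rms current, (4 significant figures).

2.189 A

ω = 2πf = 879.6 rad/s
X_L = ωL = 36.07 Ω
X_C = 1/(ωC) = 75.79 Ω
Parallel: admittances add. Y = 1/R + 1/(jωL) + jωC
Y = (0.001351 − j0.01453) S
|Y| = 0.01460 S → |Z| = 1/|Y| = 68.51 Ω, ∠Z = −∠Y = 84.69°
I = V/|Z| = 150/68.51 = 2.189 A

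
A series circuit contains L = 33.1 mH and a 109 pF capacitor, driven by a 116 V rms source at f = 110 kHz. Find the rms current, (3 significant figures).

ω = 2πf = 691200 rad/s
X_L = ωL = 22900 Ω
X_C = 1/(ωC) = 13300 Ω
Net reactance X = X_L − X_C = 9600 Ω
Z = j9600 Ω
|Z| = √(0² + 9600²) = 9600 Ω
I = V/|Z| = 116/9600 = 12.1 mA

12.1 mA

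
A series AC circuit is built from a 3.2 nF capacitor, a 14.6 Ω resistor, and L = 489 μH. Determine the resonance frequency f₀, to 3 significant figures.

ω₀ = 1/√(LC) = 1/√(0.000489 × 3.2e-09) = 799400 rad/s
f₀ = ω₀/(2π) = 127 kHz

127 kHz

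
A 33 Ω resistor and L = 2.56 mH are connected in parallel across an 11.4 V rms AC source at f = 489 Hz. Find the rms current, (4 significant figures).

1.490 A

ω = 2πf = 3072 rad/s
X_L = ωL = 7.866 Ω
Parallel: admittances add. Y = 1/R + 1/(jωL)
Y = (0.03030 − j0.1271) S
|Y| = 0.1307 S → |Z| = 1/|Y| = 7.651 Ω, ∠Z = −∠Y = 76.59°
I = V/|Z| = 11.4/7.651 = 1.490 A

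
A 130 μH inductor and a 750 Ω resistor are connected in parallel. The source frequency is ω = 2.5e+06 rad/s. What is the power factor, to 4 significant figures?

X_L = ωL = 325.0 Ω
Parallel: admittances add. Y = 1/R + 1/(jωL)
Y = (0.001333 − j0.003077) S
|Y| = 0.003353 S → |Z| = 1/|Y| = 298.2 Ω, ∠Z = −∠Y = 66.57°
cos φ = cos(66.57°) = 0.3976

0.3976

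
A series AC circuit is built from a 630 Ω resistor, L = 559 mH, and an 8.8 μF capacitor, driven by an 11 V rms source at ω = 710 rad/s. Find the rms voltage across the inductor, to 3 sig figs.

6.49 V

X_L = ωL = 397 Ω
X_C = 1/(ωC) = 160 Ω
Net reactance X = X_L − X_C = 237 Ω
Z = 630 + j237 Ω
|Z| = √(630² + 237²) = 673 Ω
I = V/|Z| = 16.3 mA
V_L = I·|Z_L| = 0.0163 × 397 = 6.49 V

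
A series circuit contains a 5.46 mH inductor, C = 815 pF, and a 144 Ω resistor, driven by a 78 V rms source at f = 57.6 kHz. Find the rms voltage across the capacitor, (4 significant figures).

ω = 2πf = 361900 rad/s
X_L = ωL = 1976 Ω
X_C = 1/(ωC) = 3390 Ω
Net reactance X = X_L − X_C = -1414 Ω
Z = 144.0 − j1414 Ω
|Z| = √(144.0² + 1414²) = 1422 Ω
I = V/|Z| = 54.87 mA
V_C = I·|Z_C| = 0.05487 × 3390 = 186.0 V

186.0 V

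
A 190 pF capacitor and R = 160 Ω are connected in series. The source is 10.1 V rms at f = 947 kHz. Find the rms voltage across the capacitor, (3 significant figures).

ω = 2πf = 5.95e+06 rad/s
X_C = 1/(ωC) = 885 Ω
Z = 160 − j885 Ω
|Z| = √(160² + 885²) = 899 Ω
I = V/|Z| = 11.2 mA
V_C = I·|Z_C| = 0.0112 × 885 = 9.94 V

9.94 V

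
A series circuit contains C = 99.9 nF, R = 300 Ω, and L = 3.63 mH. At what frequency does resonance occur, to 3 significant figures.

8.36 kHz

ω₀ = 1/√(LC) = 1/√(0.00363 × 9.99e-08) = 52510 rad/s
f₀ = ω₀/(2π) = 8.36 kHz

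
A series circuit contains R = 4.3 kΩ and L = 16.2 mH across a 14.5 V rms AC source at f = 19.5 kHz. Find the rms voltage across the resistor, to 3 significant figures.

13.2 V

ω = 2πf = 122500 rad/s
X_L = ωL = 1980 Ω
Z = 4300 + j1980 Ω
|Z| = √(4300² + 1980²) = 4740 Ω
I = V/|Z| = 3.06 mA
V_R = I·|Z_R| = 0.00306 × 4300 = 13.2 V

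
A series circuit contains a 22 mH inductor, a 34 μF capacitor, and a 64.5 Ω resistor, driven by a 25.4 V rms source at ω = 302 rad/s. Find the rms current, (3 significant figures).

X_L = ωL = 6.64 Ω
X_C = 1/(ωC) = 97.4 Ω
Net reactance X = X_L − X_C = -90.7 Ω
Z = 64.5 − j90.7 Ω
|Z| = √(64.5² + 90.7²) = 111 Ω
I = V/|Z| = 25.4/111 = 228 mA

228 mA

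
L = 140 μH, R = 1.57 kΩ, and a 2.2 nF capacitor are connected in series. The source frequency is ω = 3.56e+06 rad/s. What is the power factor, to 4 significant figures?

0.9732

X_L = ωL = 498.4 Ω
X_C = 1/(ωC) = 127.7 Ω
Net reactance X = X_L − X_C = 370.7 Ω
Z = 1570 + j370.7 Ω
|Z| = √(1570² + 370.7²) = 1613 Ω
∠Z = arctan(370.7/1570) = 13.29°
cos φ = cos(13.29°) = 0.9732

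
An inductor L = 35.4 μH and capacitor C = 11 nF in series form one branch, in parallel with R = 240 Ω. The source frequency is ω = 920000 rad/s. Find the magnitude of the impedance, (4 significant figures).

X_L = ωL = 32.57 Ω
X_C = 1/(ωC) = 98.81 Ω
Branch 1: Z₁ = R = 240.0 Ω
Branch 2 (series LC): Z₂ = j(X_L − X_C) = −j66.25 Ω
Parallel: Z = Z₁Z₂/(Z₁+Z₂), |Z| = 63.86 Ω, ∠Z = -74.57°

63.86 Ω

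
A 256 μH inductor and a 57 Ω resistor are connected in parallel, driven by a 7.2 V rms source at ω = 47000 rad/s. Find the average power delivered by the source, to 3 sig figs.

X_L = ωL = 12.0 Ω
Parallel: admittances add. Y = 1/R + 1/(jωL)
Y = (0.0175 − j0.0831) S
|Y| = 0.0849 S → |Z| = 1/|Y| = 11.8 Ω, ∠Z = −∠Y = 78.1°
I = V/|Z| = 612 mA
P = VI cos φ = 7.2 × 0.612 × cos(78.1°) = 909 mW

909 mW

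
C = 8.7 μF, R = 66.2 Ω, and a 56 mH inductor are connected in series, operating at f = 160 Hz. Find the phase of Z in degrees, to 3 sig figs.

-41.2°

ω = 2πf = 1005 rad/s
X_L = ωL = 56.3 Ω
X_C = 1/(ωC) = 114 Ω
Net reactance X = X_L − X_C = -58.0 Ω
Z = 66.2 − j58.0 Ω
|Z| = √(66.2² + 58.0²) = 88.0 Ω
∠Z = arctan(-58.0/66.2) = -41.2°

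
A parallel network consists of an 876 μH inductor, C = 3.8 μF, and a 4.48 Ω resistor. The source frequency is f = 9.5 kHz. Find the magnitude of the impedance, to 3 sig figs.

ω = 2πf = 59690 rad/s
X_L = ωL = 52.3 Ω
X_C = 1/(ωC) = 4.41 Ω
Parallel: admittances add. Y = 1/R + 1/(jωL) + jωC
Y = (0.223 + j0.208) S
|Y| = 0.305 S → |Z| = 1/|Y| = 3.28 Ω, ∠Z = −∠Y = -42.9°

3.28 Ω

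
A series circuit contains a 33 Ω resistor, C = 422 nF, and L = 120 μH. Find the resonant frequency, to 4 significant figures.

ω₀ = 1/√(LC) = 1/√(0.00012 × 4.22e-07) = 140500 rad/s
f₀ = ω₀/(2π) = 22.37 kHz

22.37 kHz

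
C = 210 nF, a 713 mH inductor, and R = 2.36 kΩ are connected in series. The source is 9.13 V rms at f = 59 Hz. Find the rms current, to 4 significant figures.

ω = 2πf = 370.7 rad/s
X_L = ωL = 264.3 Ω
X_C = 1/(ωC) = 12850 Ω
Net reactance X = X_L − X_C = -12580 Ω
Z = 2360 − j12580 Ω
|Z| = √(2360² + 12580²) = 12800 Ω
I = V/|Z| = 9.13/12800 = 713.3 μA

713.3 μA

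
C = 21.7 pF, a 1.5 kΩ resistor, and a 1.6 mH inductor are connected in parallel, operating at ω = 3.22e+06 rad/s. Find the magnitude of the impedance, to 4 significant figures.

1475 Ω

X_L = ωL = 5152 Ω
X_C = 1/(ωC) = 14310 Ω
Parallel: admittances add. Y = 1/R + 1/(jωL) + jωC
Y = (0.0006667 − j0.0001242) S
|Y| = 0.0006781 S → |Z| = 1/|Y| = 1475 Ω, ∠Z = −∠Y = 10.56°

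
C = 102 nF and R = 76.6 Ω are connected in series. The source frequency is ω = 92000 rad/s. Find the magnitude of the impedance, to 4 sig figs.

131.2 Ω

X_C = 1/(ωC) = 106.6 Ω
Z = 76.60 − j106.6 Ω
|Z| = √(76.60² + 106.6²) = 131.2 Ω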